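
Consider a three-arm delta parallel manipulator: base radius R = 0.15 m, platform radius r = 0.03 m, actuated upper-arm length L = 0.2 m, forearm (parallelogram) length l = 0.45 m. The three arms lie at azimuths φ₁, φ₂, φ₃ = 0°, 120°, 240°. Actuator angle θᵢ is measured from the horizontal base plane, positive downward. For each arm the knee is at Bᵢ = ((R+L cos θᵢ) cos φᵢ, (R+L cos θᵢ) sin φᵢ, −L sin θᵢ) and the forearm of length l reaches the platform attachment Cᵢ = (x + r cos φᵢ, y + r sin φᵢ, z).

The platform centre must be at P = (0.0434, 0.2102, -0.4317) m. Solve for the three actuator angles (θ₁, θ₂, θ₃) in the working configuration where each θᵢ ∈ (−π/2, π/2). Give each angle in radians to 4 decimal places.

θ₁ = 0.6107, θ₂ = 0.1744, θ₃ = 1.3087

arm 1 (φ=0.0°): x'=0.0434, y'=0.2102
  A cos θ + B sin θ = C:  0.0766·cos θ + -0.4317·sin θ = -0.1848
  γ=atan2(-0.4317,0.0766)=-1.3952;  ψ=arccos(-0.4215)=2.0059;  θ1=γ+ψ≈0.6107
rotate P by −φ2: (0.1603, -0.1427, -0.4317)
  e−x'=-0.0403;  (l²−L²−(e−x')²−y'²−z²)/2L = -0.1146
  γ=atan2(-0.4317,-0.0403)=-1.6640;  ψ=arccos(-0.2644)=1.8384;  θ2=γ+ψ≈0.1744
φ3=240.0° → target in arm frame (-0.2037, -0.0675)
  A cos θ + B sin θ = C:  0.3237·cos θ + -0.4317·sin θ = -0.3331
  γ=atan2(-0.4317,0.3237)=-0.9273;  ψ=arccos(-0.6173)=2.2360;  θ3=γ+ψ≈1.3087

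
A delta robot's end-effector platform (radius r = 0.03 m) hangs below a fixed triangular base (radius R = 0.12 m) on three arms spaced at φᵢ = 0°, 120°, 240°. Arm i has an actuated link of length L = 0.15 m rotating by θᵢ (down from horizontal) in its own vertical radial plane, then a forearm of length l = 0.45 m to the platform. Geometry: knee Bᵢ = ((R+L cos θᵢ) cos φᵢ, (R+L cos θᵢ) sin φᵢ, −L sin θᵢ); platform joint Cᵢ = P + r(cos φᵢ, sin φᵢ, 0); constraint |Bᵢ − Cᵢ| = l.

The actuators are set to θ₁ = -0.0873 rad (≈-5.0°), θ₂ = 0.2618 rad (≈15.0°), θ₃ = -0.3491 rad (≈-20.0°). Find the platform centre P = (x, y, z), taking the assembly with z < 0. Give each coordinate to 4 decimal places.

(0.0083, -0.0805, -0.3645)

arm 1 at φ=0.0°: e+L cos θ1 = 0.2394;  O1 = (0.2394, 0.0000, 0.0131)
O2 = (0.2349·cos120.0°, 0.2349·sin120.0°, -0.0388) = (-0.1174, 0.2034, -0.0388)
φ3=240.0°: virtual centre (-0.1155, -0.2000, 0.0513), radius l
eliminate P² terms by subtracting sphere 1 from 2 and 3
plane₁₂: -0.7137x+0.4068y+-0.1038z = -0.0008
det = 0.5743;  x = 0.0017+-0.0181z,  y = 0.0009+0.2233z
sphere 1 gives Az²+Bz+C=0 with A=1.0502, B=-0.0171, C=-0.1458;  B²−4AC=0.6127;  roots -0.3645, 0.3808;  negative root z = -0.3645
x = 0.0083, y = -0.0805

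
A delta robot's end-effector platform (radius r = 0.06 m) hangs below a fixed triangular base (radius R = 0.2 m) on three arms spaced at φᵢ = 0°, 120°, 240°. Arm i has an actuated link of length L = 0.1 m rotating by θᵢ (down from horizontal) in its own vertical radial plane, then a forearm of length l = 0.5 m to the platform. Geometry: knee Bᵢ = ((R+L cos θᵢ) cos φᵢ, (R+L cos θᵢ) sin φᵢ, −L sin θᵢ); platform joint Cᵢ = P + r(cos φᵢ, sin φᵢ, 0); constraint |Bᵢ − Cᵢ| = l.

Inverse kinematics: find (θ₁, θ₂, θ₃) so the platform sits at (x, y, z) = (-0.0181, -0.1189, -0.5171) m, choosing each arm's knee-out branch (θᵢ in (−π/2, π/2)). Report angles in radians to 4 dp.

φ1=0.0° → target in arm frame (-0.0181, -0.1189)
  A=0.1581, B=-0.5171, C=(l²−L²−A²−y'²−z²)/(2L)=-0.3326
  √(A²+B²)=0.5407;  θ1 = -1.2741+2.2334 ≈ 0.9593
rotate P by −φ2: (-0.0939, 0.0751, -0.5171)
  e−x'=0.2339;  (l²−L²−(e−x')²−y'²−z²)/2L = -0.4388
  θ2 = atan2(B,A) + arccos(C/0.5675) = 1.3085
rotate P by −φ3: (0.1120, 0.0438, -0.5171)
  e−x'=0.0280;  (l²−L²−(e−x')²−y'²−z²)/2L = -0.1505
  θ3 = atan2(B,A) + arccos(C/0.5179) = 0.3488

θ₁ = 0.9593, θ₂ = 1.3085, θ₃ = 0.3488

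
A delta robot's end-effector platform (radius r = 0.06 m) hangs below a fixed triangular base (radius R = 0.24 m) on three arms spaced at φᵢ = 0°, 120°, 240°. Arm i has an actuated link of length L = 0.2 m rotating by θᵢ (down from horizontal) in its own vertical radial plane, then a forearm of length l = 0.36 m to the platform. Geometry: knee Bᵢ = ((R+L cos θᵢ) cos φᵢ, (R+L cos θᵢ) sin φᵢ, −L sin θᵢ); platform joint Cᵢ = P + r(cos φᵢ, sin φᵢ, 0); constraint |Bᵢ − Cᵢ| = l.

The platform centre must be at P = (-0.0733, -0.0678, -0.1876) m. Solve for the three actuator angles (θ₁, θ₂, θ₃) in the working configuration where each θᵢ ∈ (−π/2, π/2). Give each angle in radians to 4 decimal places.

arm 1 (φ=0.0°): x'=-0.0733, y'=-0.0678
  e−x'=0.2533;  (l²−L²−(e−x')²−y'²−z²)/2L = -0.0359
  √(A²+B²)=0.3152;  θ1 = -0.6375+1.6849 ≈ 1.0474
φ2=120.0° → target in arm frame (-0.0221, 0.0974)
  A cos θ + B sin θ = C:  0.2021·cos θ + -0.1876·sin θ = 0.0102
  θ2 = atan2(B,A) + arccos(C/0.2757) = 0.7854
φ3=240.0° → target in arm frame (0.0954, -0.0296)
  e−x'=0.0846;  (l²−L²−(e−x')²−y'²−z²)/2L = 0.1159
  γ=atan2(-0.1876,0.0846)=-1.1470;  ψ=arccos(0.5633)=0.9725;  θ3=γ+ψ≈-0.1745

θ₁ = 1.0474, θ₂ = 0.7854, θ₃ = -0.1745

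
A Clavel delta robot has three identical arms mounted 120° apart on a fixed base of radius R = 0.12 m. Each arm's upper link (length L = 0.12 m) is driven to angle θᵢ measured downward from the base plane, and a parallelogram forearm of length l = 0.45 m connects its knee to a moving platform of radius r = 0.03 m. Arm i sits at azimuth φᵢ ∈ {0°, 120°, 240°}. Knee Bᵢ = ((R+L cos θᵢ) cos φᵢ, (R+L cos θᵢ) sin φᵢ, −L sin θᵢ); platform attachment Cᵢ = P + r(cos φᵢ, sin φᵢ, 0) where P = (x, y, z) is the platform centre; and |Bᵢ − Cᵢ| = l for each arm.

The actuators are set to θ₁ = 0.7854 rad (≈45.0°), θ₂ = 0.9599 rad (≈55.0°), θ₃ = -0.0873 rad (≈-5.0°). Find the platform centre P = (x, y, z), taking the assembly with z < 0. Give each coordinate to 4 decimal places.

(-0.0570, -0.1586, -0.4364)

arm 1 at φ=0.0°: e+L cos θ1 = 0.1749;  centre 1 = (0.1749, 0.0000, -0.0849)
centre 2 = (0.1588·cos120.0°, 0.1588·sin120.0°, -0.0983) = (-0.0794, 0.1376, -0.0983)
φ3=240.0°: virtual centre (-0.1048, -0.1815, 0.0105), radius l
eliminate P² terms by subtracting sphere 1 from 2 and 3
linear system: -0.5085x+0.2751y = -0.0029−-0.0269z; -0.5592x+-0.3629y = 0.0062−0.1906z
det = 0.3384;  x = -0.0020+0.1261z,  y = -0.0141+0.3309z
into |P−centre ₁|² = l²: 1.1254z² + 0.1157z + -0.1638 = 0;  Δ = 0.7509;  z = -0.4364 or 0.3336 → z<0 root = -0.4364
x = -0.0570, y = -0.1586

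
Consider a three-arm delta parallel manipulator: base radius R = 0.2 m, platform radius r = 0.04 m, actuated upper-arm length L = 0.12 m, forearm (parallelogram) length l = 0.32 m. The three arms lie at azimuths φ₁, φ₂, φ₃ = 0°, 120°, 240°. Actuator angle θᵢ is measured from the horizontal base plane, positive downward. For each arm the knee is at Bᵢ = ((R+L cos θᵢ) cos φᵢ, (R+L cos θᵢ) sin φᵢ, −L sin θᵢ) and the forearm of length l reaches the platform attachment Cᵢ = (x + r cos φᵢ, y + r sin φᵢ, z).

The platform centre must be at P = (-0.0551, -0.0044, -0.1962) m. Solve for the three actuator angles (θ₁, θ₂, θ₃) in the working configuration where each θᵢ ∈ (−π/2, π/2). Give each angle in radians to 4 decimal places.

rotate P by −φ1: (-0.0551, -0.0044, -0.1962)
  e−x'=0.2151;  (l²−L²−(e−x')²−y'²−z²)/2L = 0.0134
  √(A²+B²)=0.2911;  θ1 = -0.7395+1.5247 ≈ 0.7852
φ2=120.0° → target in arm frame (0.0237, 0.0499)
  A cos θ + B sin θ = C:  0.1363·cos θ + -0.1962·sin θ = 0.1185
  γ=atan2(-0.1962,0.1363)=-0.9638;  ψ=arccos(0.4962)=1.0516;  θ2=γ+ψ≈0.0878
rotate P by −φ3: (0.0314, -0.0455, -0.1962)
  A=0.1286, B=-0.1962, C=(l²−L²−A²−y'²−z²)/(2L)=0.1287
  θ3 = atan2(B,A) + arccos(C/0.2346) = -0.0003

θ₁ = 0.7852, θ₂ = 0.0878, θ₃ = -0.0003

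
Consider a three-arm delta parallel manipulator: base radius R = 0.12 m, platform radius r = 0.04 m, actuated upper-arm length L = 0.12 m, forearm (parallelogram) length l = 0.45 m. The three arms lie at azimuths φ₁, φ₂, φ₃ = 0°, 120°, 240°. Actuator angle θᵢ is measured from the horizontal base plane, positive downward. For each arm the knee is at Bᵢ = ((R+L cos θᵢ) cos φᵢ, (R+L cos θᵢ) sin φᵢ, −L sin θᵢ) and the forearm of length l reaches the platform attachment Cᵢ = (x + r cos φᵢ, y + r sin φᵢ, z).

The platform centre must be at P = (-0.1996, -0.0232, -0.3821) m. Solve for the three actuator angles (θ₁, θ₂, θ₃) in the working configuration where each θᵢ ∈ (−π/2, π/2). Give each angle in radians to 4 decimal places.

φ1=0.0° → target in arm frame (-0.1996, -0.0232)
  e−x'=0.2796;  (l²−L²−(e−x')²−y'²−z²)/2L = -0.1526
  θ1 = atan2(B,A) + arccos(C/0.4735) = 0.9598
φ2=120.0° → target in arm frame (0.0797, 0.1845)
  e−x'=0.0003;  (l²−L²−(e−x')²−y'²−z²)/2L = 0.0336
  γ=atan2(-0.3821,0.0003)=-1.5700;  ψ=arccos(0.0880)=1.4826;  θ2=γ+ψ≈-0.0874
φ3=240.0° → target in arm frame (0.1199, -0.1613)
  A=-0.0399, B=-0.3821, C=(l²−L²−A²−y'²−z²)/(2L)=0.0604
  γ=atan2(-0.3821,-0.0399)=-1.6748;  ψ=arccos(0.1573)=1.4128;  θ3=γ+ψ≈-0.2620

θ₁ = 0.9598, θ₂ = -0.0874, θ₃ = -0.2620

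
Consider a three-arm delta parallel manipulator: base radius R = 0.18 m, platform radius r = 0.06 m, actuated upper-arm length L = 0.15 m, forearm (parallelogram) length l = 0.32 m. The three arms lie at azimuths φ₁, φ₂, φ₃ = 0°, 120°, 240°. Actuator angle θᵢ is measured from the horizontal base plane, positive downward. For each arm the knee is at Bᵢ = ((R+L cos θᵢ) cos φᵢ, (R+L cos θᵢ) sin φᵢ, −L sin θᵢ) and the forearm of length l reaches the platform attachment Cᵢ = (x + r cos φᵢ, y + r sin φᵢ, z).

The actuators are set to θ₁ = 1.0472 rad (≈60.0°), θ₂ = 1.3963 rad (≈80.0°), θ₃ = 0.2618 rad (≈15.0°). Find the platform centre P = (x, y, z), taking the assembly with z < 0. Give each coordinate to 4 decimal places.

S1 = (0.1950·cos0.0°, 0.1950·sin0.0°, -0.1299) = (0.1950, 0.0000, -0.1299)
φ2=120.0°: virtual centre (-0.0730, 0.1265, -0.1477), radius l
arm 3 at φ=240.0°: (R−r)+L cos θ3 = 0.2649;  S3 = (-0.1324, -0.2294, -0.0388)
subtract pairs → two planes through P
plane₁₂: -0.5360x+0.2530y+-0.0356z = -0.0117
det = 0.4116;  x = 0.0028+0.0722z,  y = -0.0405+0.2939z
sphere 1 gives Az²+Bz+C=0 with A=1.0916, B=0.2082, C=-0.0469;  B²−4AC=0.2483;  roots -0.3236, 0.1329;  negative root z = -0.3236
x = -0.0206, y = -0.1357

(-0.0206, -0.1357, -0.3236)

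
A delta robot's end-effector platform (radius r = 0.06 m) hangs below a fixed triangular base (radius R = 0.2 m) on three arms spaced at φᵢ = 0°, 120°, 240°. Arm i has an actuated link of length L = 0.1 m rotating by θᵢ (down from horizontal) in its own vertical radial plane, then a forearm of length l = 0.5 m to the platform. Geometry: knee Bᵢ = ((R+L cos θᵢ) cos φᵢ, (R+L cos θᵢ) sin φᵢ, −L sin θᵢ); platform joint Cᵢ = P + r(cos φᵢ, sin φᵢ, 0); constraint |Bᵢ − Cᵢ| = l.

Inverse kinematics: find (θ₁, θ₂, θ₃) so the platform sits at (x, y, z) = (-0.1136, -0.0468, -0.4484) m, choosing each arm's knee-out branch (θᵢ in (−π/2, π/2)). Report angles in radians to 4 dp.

arm 1 (φ=0.0°): x'=-0.1136, y'=-0.0468
  e−x'=0.2536;  (l²−L²−(e−x')²−y'²−z²)/2L = -0.1378
  γ=atan2(-0.4484,0.2536)=-1.0561;  ψ=arccos(-0.2676)=1.8416;  θ1=γ+ψ≈0.7856
rotate P by −φ2: (0.0163, 0.1218, -0.4484)
  A cos θ + B sin θ = C:  0.1237·cos θ + -0.4484·sin θ = 0.0440
  θ2 = atan2(B,A) + arccos(C/0.4652) = 0.1745
φ3=240.0° → target in arm frame (0.0973, -0.0750)
  e−x'=0.0427;  (l²−L²−(e−x')²−y'²−z²)/2L = 0.1575
  θ3 = atan2(B,A) + arccos(C/0.4504) = -0.2623

θ₁ = 0.7856, θ₂ = 0.1745, θ₃ = -0.2623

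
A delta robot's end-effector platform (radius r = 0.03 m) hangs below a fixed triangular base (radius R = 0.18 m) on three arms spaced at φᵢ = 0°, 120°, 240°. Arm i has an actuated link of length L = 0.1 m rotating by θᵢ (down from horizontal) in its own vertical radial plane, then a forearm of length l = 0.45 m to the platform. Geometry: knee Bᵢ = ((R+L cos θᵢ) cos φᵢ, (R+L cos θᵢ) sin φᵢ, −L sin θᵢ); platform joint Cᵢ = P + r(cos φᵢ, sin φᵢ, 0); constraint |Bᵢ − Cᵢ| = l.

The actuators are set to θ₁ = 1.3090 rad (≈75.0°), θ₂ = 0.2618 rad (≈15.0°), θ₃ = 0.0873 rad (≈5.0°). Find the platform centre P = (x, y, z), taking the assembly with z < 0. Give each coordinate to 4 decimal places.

centre 1 = (0.1759·cos0.0°, 0.1759·sin0.0°, -0.0966) = (0.1759, 0.0000, -0.0966)
φ2=120.0°: virtual centre (-0.1233, 0.2136, -0.0259), radius l
arm 3 at φ=240.0°: ρ3 = 0.2496;  centre 3 = (-0.1248, -0.2162, -0.0087)
subtract pairs → two planes through P
plane₁₂: -0.5984x+0.4271y+0.1414z = 0.0212
det = 0.5156;  x = -0.0361+0.2642z,  y = -0.0009+0.0390z
into |P−centre ₁|² = l²: 1.0713z² + 0.0811z + -0.1482 = 0;  Δ = 0.6418;  z = -0.4117 or 0.3360 → z<0 root = -0.4117
x = -0.1449, y = -0.0170

(-0.1449, -0.0170, -0.4117)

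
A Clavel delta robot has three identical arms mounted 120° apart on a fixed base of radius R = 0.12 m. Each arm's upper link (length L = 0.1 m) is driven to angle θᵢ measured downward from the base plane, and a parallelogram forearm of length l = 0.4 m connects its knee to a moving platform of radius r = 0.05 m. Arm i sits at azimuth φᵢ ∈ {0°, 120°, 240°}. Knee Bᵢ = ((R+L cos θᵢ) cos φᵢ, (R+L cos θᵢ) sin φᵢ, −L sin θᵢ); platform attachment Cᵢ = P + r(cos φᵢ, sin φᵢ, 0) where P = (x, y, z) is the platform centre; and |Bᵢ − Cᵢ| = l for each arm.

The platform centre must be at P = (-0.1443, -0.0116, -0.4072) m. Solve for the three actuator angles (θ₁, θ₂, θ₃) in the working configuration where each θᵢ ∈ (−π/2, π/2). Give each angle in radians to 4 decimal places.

θ₁ = 1.2217, θ₂ = 0.4362, θ₃ = 0.3493

arm 1 (φ=0.0°): x'=-0.1443, y'=-0.0116
  A=0.2143, B=-0.4072, C=(l²−L²−A²−y'²−z²)/(2L)=-0.3094
  θ1 = atan2(B,A) + arccos(C/0.4601) = 1.2217
φ2=120.0° → target in arm frame (0.0621, 0.1308)
  A=0.0079, B=-0.4072, C=(l²−L²−A²−y'²−z²)/(2L)=-0.1649
  γ=atan2(-0.4072,0.0079)=-1.5514;  ψ=arccos(-0.4048)=1.9876;  θ2=γ+ψ≈0.4362
rotate P by −φ3: (0.0822, -0.1192, -0.4072)
  A=-0.0122, B=-0.4072, C=(l²−L²−A²−y'²−z²)/(2L)=-0.1508
  θ3 = atan2(B,A) + arccos(C/0.4074) = 0.3493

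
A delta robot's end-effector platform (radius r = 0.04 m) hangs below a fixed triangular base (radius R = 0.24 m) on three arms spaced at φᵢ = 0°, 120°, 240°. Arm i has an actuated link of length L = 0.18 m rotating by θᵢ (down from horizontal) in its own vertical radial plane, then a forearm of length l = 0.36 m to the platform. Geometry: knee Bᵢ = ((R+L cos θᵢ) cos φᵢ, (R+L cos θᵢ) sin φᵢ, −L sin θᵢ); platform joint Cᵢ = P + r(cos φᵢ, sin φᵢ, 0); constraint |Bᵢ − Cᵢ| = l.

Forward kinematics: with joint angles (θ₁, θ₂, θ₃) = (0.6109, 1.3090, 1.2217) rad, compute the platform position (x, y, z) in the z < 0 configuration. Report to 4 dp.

(0.0906, -0.0122, -0.3552)

arm 1 at φ=0.0°: ρ1 = 0.3474;  S1 = (0.3474, 0.0000, -0.1032)
φ2=120.0°: virtual centre (-0.1233, 0.2136, -0.1739), radius l
S3 = (0.2616·cos240.0°, 0.2616·sin240.0°, -0.1691) = (-0.1308, -0.2265, -0.1691)
eliminate P² terms by subtracting sphere 1 from 2 and 3
linear system: -0.9415x+0.4271y = -0.0403−-0.1412z; -0.9565x+-0.4531y = -0.0343−-0.1318z
Cramer: x(z) = 0.0395-0.1440z;  y(z) = -0.0075+0.0132z
sphere 1 gives Az²+Bz+C=0 with A=1.0209, B=0.2950, C=-0.0240;  B²−4AC=0.1852;  roots -0.3552, 0.0663;  negative root z = -0.3552
x = 0.0906, y = -0.0122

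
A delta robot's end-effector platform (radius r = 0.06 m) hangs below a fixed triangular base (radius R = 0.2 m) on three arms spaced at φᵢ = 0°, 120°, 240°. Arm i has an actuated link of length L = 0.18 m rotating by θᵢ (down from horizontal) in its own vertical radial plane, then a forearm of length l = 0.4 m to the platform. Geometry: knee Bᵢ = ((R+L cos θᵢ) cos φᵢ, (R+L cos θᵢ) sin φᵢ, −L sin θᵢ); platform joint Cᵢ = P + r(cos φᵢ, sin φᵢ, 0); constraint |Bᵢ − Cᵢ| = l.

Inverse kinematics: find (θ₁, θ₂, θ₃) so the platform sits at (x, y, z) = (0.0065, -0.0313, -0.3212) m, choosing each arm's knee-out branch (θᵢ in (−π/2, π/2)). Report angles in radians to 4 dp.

θ₁ = 0.3489, θ₂ = 0.5235, θ₃ = 0.2616

rotate P by −φ1: (0.0065, -0.0313, -0.3212)
  e−x'=0.1335;  (l²−L²−(e−x')²−y'²−z²)/2L = 0.0156
  θ1 = atan2(B,A) + arccos(C/0.3478) = 0.3489
rotate P by −φ2: (-0.0304, 0.0100, -0.3212)
  A cos θ + B sin θ = C:  0.1704·cos θ + -0.3212·sin θ = -0.0130
  √(A²+B²)=0.3636;  θ2 = -1.0831+1.6066 ≈ 0.5235
arm 3 (φ=240.0°): x'=0.0239, y'=0.0213
  e−x'=0.1161;  (l²−L²−(e−x')²−y'²−z²)/2L = 0.0291
  γ=atan2(-0.3212,0.1161)=-1.2238;  ψ=arccos(0.0853)=1.4854;  θ3=γ+ψ≈0.2616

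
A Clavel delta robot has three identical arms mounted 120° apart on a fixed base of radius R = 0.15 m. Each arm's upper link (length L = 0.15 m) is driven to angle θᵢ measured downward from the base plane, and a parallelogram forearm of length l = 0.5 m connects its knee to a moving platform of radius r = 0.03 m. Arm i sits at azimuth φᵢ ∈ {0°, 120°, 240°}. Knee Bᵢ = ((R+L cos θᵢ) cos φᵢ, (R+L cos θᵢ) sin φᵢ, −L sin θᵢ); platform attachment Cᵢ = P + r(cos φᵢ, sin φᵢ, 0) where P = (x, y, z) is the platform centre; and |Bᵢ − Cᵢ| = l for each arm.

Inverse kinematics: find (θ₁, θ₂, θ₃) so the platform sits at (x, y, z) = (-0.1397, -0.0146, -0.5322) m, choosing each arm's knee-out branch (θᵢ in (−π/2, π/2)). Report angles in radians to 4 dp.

φ1=0.0° → target in arm frame (-0.1397, -0.0146)
  A=0.2597, B=-0.5322, C=(l²−L²−A²−y'²−z²)/(2L)=-0.4113
  θ1 = atan2(B,A) + arccos(C/0.5922) = 1.2218
rotate P by −φ2: (0.0572, 0.1283, -0.5322)
  A cos θ + B sin θ = C:  0.0628·cos θ + -0.5322·sin θ = -0.2538
  θ2 = atan2(B,A) + arccos(C/0.5359) = 0.6108
φ3=240.0° → target in arm frame (0.0825, -0.1137)
  A cos θ + B sin θ = C:  0.0375·cos θ + -0.5322·sin θ = -0.2336
  γ=atan2(-0.5322,0.0375)=-1.5004;  ψ=arccos(-0.4378)=2.0239;  θ3=γ+ψ≈0.5235

θ₁ = 1.2218, θ₂ = 0.6108, θ₃ = 0.5235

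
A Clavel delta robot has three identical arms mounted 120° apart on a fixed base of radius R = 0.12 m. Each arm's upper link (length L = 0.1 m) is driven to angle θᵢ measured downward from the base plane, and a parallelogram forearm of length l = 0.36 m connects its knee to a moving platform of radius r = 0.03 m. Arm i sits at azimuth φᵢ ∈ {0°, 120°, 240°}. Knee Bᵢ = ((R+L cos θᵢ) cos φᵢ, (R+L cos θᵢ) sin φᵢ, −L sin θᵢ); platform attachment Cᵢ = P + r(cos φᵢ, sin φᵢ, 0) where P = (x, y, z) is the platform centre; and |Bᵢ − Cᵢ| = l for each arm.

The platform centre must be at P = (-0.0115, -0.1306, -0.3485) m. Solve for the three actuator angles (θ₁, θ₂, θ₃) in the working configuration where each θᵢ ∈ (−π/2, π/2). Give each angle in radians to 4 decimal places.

arm 1 (φ=0.0°): x'=-0.0115, y'=-0.1306
  e−x'=0.1015;  (l²−L²−(e−x')²−y'²−z²)/2L = -0.1461
  θ1 = atan2(B,A) + arccos(C/0.3630) = 0.6975
φ2=120.0° → target in arm frame (-0.1074, 0.0753)
  A=0.1974, B=-0.3485, C=(l²−L²−A²−y'²−z²)/(2L)=-0.2323
  √(A²+B²)=0.4005;  θ2 = -1.0555+2.1896 ≈ 1.1341
arm 3 (φ=240.0°): x'=0.1189, y'=0.0553
  e−x'=-0.0289;  (l²−L²−(e−x')²−y'²−z²)/2L = -0.0287
  √(A²+B²)=0.3497;  θ3 = -1.6534+1.6531 ≈ -0.0003

θ₁ = 0.6975, θ₂ = 1.1341, θ₃ = -0.0003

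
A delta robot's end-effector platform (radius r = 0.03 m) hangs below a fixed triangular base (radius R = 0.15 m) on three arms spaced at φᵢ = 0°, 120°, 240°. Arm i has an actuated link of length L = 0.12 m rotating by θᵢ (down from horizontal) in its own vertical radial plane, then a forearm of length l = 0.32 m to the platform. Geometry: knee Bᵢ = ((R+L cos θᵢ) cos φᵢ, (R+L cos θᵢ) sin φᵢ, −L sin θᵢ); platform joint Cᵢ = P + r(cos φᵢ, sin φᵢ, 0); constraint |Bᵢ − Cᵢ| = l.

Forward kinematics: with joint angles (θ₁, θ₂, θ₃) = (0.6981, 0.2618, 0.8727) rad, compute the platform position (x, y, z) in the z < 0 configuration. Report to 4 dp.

(-0.0131, 0.0599, -0.2967)

φ1=0.0°: virtual centre (0.2119, 0.0000, -0.0771), radius l
φ2=120.0°: virtual centre (-0.1180, 0.2043, -0.0311), radius l
centre 3 = (0.1971·cos240.0°, 0.1971·sin240.0°, -0.0919) = (-0.0986, -0.1707, -0.0919)
subtract pairs → two planes through P
[-0.6598 0.4086 0.0921]·P = 0.0058;  [-0.6210 -0.3414 -0.0296]·P = -0.0036
Cramer: x(z) = -0.0011+0.0404z;  y(z) = 0.0124-0.1602z
quadratic in z: (1.0273)z²+(0.1331)z+(-0.0509)=0, √Δ=0.4764 → z ∈ {-0.2967, 0.1671}; z = -0.2967 (taking z<0)
x = -0.0131, y = 0.0599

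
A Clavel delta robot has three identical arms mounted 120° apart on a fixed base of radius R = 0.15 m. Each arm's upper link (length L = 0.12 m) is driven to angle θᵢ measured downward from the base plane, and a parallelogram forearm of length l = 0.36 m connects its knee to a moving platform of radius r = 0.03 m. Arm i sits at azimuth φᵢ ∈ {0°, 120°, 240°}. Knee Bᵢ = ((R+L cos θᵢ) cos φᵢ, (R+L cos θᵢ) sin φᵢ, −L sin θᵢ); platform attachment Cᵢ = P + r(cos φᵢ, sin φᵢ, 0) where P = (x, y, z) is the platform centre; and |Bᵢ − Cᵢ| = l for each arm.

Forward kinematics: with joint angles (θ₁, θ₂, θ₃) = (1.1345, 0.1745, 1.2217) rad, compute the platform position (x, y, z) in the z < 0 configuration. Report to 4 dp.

(-0.0547, 0.1174, -0.3637)

φ1=0.0°: virtual centre (0.1707, 0.0000, -0.1088), radius l
arm 2 at φ=120.0°: e+L cos θ2 = 0.2382;  centre 2 = (-0.1191, 0.2063, -0.0208)
arm 3 at φ=240.0°: e+L cos θ3 = 0.1610;  centre 3 = (-0.0805, -0.1395, -0.1128)
|centre ₂|²−|centre ₁|² = 0.0162;  |centre ₃|²−|centre ₁|² = -0.0023
plane₁₂: -0.5796x+0.4125y+0.1758z = 0.0162
det = 0.3690;  x = -0.0096+0.1240z,  y = 0.0257+-0.2521z
sphere 1 gives Az²+Bz+C=0 with A=1.0789, B=0.1598, C=-0.0846;  B²−4AC=0.3906;  roots -0.3637, 0.2156;  negative root z = -0.3637
x = -0.0547, y = 0.1174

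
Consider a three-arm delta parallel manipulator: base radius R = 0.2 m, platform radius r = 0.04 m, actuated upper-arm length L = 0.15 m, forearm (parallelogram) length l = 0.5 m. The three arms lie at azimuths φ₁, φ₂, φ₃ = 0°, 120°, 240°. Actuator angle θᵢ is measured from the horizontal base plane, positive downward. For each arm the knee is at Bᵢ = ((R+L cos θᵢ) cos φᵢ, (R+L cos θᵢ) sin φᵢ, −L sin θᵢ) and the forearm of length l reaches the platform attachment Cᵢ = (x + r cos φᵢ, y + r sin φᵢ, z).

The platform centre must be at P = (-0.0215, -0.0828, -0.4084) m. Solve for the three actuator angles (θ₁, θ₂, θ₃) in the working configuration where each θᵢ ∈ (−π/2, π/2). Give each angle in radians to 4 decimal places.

arm 1 (φ=0.0°): x'=-0.0215, y'=-0.0828
  A cos θ + B sin θ = C:  0.1815·cos θ + -0.4084·sin θ = 0.0697
  γ=atan2(-0.4084,0.1815)=-1.1526;  ψ=arccos(0.1560)=1.4142;  θ1=γ+ψ≈0.2616
φ2=120.0° → target in arm frame (-0.0610, 0.0600)
  A cos θ + B sin θ = C:  0.2210·cos θ + -0.4084·sin θ = 0.0276
  √(A²+B²)=0.4643;  θ2 = -1.0749+1.5113 ≈ 0.4364
rotate P by −φ3: (0.0825, 0.0228, -0.4084)
  A cos θ + B sin θ = C:  0.0775·cos θ + -0.4084·sin θ = 0.1806
  θ3 = atan2(B,A) + arccos(C/0.4157) = -0.2618

θ₁ = 0.2616, θ₂ = 0.4364, θ₃ = -0.2618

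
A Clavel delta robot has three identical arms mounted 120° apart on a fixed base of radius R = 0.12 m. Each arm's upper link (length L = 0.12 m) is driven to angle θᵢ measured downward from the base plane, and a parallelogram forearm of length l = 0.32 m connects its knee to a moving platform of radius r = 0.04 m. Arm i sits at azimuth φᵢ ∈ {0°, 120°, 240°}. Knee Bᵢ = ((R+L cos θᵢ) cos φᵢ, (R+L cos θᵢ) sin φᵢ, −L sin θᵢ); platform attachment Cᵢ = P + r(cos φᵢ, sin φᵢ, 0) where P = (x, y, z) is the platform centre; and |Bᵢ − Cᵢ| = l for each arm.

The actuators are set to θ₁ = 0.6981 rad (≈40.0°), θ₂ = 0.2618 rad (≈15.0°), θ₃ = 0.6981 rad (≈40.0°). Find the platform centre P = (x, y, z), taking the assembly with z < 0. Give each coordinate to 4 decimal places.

arm 1 at φ=0.0°: e+L cos θ1 = 0.1719;  O1 = (0.1719, 0.0000, -0.0771)
arm 2 at φ=120.0°: e+L cos θ2 = 0.1959;  O2 = (-0.0980, 0.1697, -0.0311)
φ3=240.0°: virtual centre (-0.0860, -0.1489, -0.0771), radius l
|O₂|²−|O₁|² = 0.0038;  |O₃|²−|O₁|² = 0.0000
linear system: -0.5398x+0.3393y = 0.0038−0.0921z; -0.5158x+-0.2978y = 0.0000−0.0000z
Cramer: x(z) = -0.0034+0.0817z;  y(z) = 0.0059-0.1416z
sphere 1 gives Az²+Bz+C=0 with A=1.0267, B=0.1239, C=-0.0657;  B²−4AC=0.2851;  roots -0.3204, 0.1997;  negative root z = -0.3204
x = -0.0296, y = 0.0512

(-0.0296, 0.0512, -0.3204)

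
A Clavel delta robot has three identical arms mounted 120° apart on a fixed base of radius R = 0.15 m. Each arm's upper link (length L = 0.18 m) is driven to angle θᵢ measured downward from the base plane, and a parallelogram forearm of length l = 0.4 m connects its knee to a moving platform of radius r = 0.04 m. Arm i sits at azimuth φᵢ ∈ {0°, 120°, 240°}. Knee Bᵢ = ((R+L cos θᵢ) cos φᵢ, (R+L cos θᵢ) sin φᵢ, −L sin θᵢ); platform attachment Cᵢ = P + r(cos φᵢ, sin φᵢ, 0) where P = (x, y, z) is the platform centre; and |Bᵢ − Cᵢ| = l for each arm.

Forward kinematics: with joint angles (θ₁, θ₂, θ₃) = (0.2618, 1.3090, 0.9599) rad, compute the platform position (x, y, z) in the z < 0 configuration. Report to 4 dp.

(0.1610, -0.0684, -0.4211)

O1 = (0.2839·cos0.0°, 0.2839·sin0.0°, -0.0466) = (0.2839, 0.0000, -0.0466)
φ2=120.0°: virtual centre (-0.0783, 0.1356, -0.1739), radius l
arm 3 at φ=240.0°: ρ3 = 0.2132;  O3 = (-0.1066, -0.1847, -0.1474)
|O₂|²−|O₁|² = -0.0280;  |O₃|²−|O₁|² = -0.0155
linear system: -0.7243x+0.2712y = -0.0280−-0.2546z; -0.7810x+-0.3694y = -0.0155−-0.2017z
det = 0.4793;  x = 0.0304+-0.3103z,  y = -0.0221+0.1099z
sphere 1 gives Az²+Bz+C=0 with A=1.1084, B=0.2456, C=-0.0931;  B²−4AC=0.4730;  roots -0.4211, 0.1994;  negative root z = -0.4211
x = 0.1610, y = -0.0684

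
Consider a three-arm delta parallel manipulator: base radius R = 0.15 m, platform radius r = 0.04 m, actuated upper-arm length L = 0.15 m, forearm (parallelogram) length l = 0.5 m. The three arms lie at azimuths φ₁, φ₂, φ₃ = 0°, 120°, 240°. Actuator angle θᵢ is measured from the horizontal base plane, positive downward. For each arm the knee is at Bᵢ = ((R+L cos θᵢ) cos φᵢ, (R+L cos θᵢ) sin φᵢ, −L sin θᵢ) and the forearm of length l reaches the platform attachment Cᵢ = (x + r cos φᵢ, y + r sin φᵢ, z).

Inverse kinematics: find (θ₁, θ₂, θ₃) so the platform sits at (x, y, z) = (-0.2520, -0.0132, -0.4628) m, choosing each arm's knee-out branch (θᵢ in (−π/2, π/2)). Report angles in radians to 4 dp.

θ₁ = 1.3965, θ₂ = 0.2618, θ₃ = 0.1746

arm 1 (φ=0.0°): x'=-0.2520, y'=-0.0132
  A=0.3620, B=-0.4628, C=(l²−L²−A²−y'²−z²)/(2L)=-0.3930
  √(A²+B²)=0.5876;  θ1 = -0.9070+2.3035 ≈ 1.3965
φ2=120.0° → target in arm frame (0.1146, 0.2248)
  A=-0.0046, B=-0.4628, C=(l²−L²−A²−y'²−z²)/(2L)=-0.1242
  θ2 = atan2(B,A) + arccos(C/0.4628) = 0.2618
arm 3 (φ=240.0°): x'=0.1374, y'=-0.2116
  A=-0.0274, B=-0.4628, C=(l²−L²−A²−y'²−z²)/(2L)=-0.1074
  γ=atan2(-0.4628,-0.0274)=-1.6300;  ψ=arccos(-0.2317)=1.8046;  θ3=γ+ψ≈0.1746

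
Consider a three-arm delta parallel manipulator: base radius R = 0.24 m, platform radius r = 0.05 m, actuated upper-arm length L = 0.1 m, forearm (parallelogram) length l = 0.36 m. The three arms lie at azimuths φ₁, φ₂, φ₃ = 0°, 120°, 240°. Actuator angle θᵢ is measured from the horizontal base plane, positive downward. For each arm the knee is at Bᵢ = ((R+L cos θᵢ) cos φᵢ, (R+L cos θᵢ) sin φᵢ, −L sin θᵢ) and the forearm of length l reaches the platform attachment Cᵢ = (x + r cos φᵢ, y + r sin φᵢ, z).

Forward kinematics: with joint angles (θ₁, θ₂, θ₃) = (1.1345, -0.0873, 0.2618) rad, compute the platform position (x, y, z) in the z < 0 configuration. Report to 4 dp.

φ1=0.0°: virtual centre (0.2323, 0.0000, -0.0906), radius l
φ2=120.0°: virtual centre (-0.1448, 0.2508, 0.0087), radius l
arm 3 at φ=240.0°: (R−r)+L cos θ3 = 0.2866;  S3 = (-0.1433, -0.2482, -0.0259)
subtract pairs → two planes through P
[-0.7541 0.5016 0.1987]·P = 0.0218;  [-0.7511 -0.4964 0.1295]·P = 0.0206
det = 0.7511;  x = -0.0282+0.2178z,  y = 0.0011+-0.0687z
sphere 1 gives Az²+Bz+C=0 with A=1.0522, B=0.0677, C=-0.0535;  B²−4AC=0.2299;  roots -0.2600, 0.1957;  negative root z = -0.2600
x = -0.0848, y = 0.0189

(-0.0848, 0.0189, -0.2600)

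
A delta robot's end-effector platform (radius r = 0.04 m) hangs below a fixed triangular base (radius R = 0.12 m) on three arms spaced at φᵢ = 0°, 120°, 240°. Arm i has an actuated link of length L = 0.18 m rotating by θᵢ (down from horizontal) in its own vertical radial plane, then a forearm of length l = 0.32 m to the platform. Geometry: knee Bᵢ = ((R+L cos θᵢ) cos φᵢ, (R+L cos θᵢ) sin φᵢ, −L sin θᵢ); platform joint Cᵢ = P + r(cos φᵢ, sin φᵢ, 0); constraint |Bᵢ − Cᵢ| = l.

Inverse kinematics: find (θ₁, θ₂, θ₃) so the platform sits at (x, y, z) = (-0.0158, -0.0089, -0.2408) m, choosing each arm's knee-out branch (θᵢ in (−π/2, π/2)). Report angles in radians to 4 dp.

θ₁ = 0.3491, θ₂ = 0.2618, θ₃ = 0.1744

φ1=0.0° → target in arm frame (-0.0158, -0.0089)
  e−x'=0.0958;  (l²−L²−(e−x')²−y'²−z²)/2L = 0.0077
  √(A²+B²)=0.2592;  θ1 = -1.1922+1.5412 ≈ 0.3491
arm 2 (φ=120.0°): x'=0.0002, y'=0.0181
  e−x'=0.0798;  (l²−L²−(e−x')²−y'²−z²)/2L = 0.0148
  √(A²+B²)=0.2537;  θ2 = -1.2508+1.5125 ≈ 0.2618
rotate P by −φ3: (0.0156, -0.0092, -0.2408)
  A=0.0644, B=-0.2408, C=(l²−L²−A²−y'²−z²)/(2L)=0.0216
  √(A²+B²)=0.2493;  θ3 = -1.3095+1.4839 ≈ 0.1744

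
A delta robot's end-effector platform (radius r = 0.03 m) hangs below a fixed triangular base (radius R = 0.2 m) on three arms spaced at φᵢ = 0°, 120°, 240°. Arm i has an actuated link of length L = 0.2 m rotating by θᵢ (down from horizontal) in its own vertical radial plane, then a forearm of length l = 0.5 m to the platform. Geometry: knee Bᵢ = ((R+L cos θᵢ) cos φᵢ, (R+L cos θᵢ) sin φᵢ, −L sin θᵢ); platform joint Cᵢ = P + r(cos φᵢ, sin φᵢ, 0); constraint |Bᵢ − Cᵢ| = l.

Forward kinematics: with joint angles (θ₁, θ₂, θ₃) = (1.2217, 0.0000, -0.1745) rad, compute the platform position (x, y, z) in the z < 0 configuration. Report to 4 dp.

S1 = (0.2384·cos0.0°, 0.2384·sin0.0°, -0.1879) = (0.2384, 0.0000, -0.1879)
φ2=120.0°: virtual centre (-0.1850, 0.3204, 0.0000), radius l
arm 3 at φ=240.0°: (R−r)+L cos θ3 = 0.3670;  S3 = (-0.1835, -0.3178, 0.0347)
eliminate P² terms by subtracting sphere 1 from 2 and 3
plane₁₂: -0.8468x+0.6409y+0.3759z = 0.0447
Cramer: x(z) = -0.0523+0.4859z;  y(z) = 0.0007+0.0556z
sphere 1 gives Az²+Bz+C=0 with A=1.2392, B=0.0934, C=-0.1302;  B²−4AC=0.6539;  roots -0.3640, 0.2886;  negative root z = -0.3640
x = -0.2292, y = -0.0195

(-0.2292, -0.0195, -0.3640)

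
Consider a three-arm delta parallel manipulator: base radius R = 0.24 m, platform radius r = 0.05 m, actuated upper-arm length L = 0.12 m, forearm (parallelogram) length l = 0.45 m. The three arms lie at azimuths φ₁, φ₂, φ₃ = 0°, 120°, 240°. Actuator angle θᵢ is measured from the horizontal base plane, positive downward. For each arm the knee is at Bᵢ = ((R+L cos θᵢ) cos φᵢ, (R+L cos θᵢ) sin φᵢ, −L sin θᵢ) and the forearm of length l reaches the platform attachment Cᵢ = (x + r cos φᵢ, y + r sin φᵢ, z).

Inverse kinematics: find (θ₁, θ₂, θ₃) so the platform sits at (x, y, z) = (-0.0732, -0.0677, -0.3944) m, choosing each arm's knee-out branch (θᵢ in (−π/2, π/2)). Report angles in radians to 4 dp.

θ₁ = 0.9600, θ₂ = 0.6982, θ₃ = 0.0005

rotate P by −φ1: (-0.0732, -0.0677, -0.3944)
  A=0.2632, B=-0.3944, C=(l²−L²−A²−y'²−z²)/(2L)=-0.1721
  θ1 = atan2(B,A) + arccos(C/0.4742) = 0.9600
φ2=120.0° → target in arm frame (-0.0220, 0.0972)
  e−x'=0.2120;  (l²−L²−(e−x')²−y'²−z²)/2L = -0.0911
  γ=atan2(-0.3944,0.2120)=-1.0775;  ψ=arccos(-0.2034)=1.7757;  θ2=γ+ψ≈0.6982
arm 3 (φ=240.0°): x'=0.0952, y'=-0.0295
  e−x'=0.0948;  (l²−L²−(e−x')²−y'²−z²)/2L = 0.0946
  γ=atan2(-0.3944,0.0948)=-1.3350;  ψ=arccos(0.2331)=1.3355;  θ3=γ+ψ≈0.0005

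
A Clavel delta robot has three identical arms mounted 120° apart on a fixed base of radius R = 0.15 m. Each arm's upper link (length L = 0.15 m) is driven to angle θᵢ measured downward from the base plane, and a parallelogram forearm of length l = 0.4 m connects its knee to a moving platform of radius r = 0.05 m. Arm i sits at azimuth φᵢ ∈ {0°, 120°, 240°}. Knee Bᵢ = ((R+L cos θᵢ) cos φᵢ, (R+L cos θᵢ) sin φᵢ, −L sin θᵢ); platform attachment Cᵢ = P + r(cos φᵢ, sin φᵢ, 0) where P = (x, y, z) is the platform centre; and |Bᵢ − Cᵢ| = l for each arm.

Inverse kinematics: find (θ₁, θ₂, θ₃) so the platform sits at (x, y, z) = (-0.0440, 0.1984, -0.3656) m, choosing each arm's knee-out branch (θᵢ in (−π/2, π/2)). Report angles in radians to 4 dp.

θ₁ = 0.8728, θ₂ = -0.1743, θ₃ = 1.2217

φ1=0.0° → target in arm frame (-0.0440, 0.1984)
  A=0.1440, B=-0.3656, C=(l²−L²−A²−y'²−z²)/(2L)=-0.1875
  √(A²+B²)=0.3929;  θ1 = -1.1956+2.0683 ≈ 0.8728
φ2=120.0° → target in arm frame (0.1938, -0.0611)
  A=-0.0938, B=-0.3656, C=(l²−L²−A²−y'²−z²)/(2L)=-0.0290
  γ=atan2(-0.3656,-0.0938)=-1.8220;  ψ=arccos(-0.0768)=1.6477;  θ2=γ+ψ≈-0.1743
rotate P by −φ3: (-0.1498, -0.1373, -0.3656)
  A=0.2498, B=-0.3656, C=(l²−L²−A²−y'²−z²)/(2L)=-0.2581
  θ3 = atan2(B,A) + arccos(C/0.4428) = 1.2217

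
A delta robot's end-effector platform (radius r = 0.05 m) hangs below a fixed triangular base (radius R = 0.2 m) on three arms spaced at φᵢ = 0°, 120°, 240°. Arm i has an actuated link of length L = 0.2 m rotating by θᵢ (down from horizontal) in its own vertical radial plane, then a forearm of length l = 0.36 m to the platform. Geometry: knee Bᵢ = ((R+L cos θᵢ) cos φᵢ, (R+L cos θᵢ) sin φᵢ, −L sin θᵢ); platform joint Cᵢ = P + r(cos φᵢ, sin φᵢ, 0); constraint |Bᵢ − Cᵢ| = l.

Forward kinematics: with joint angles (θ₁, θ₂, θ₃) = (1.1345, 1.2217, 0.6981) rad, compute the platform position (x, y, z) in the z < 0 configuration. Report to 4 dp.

(-0.0289, -0.0798, -0.4134)

φ1=0.0°: virtual centre (0.2345, 0.0000, -0.1813), radius l
O2 = (0.2184·cos120.0°, 0.2184·sin120.0°, -0.1879) = (-0.1092, 0.1891, -0.1879)
arm 3 at φ=240.0°: (R−r)+L cos θ3 = 0.3032;  O3 = (-0.1516, -0.2626, -0.1286)
subtract pairs → two planes through P
plane₁₂: -0.6874x+0.3783y+-0.0133z = -0.0048
det = 0.6532;  x = -0.0081+0.0503z,  y = -0.0274+0.1267z
sphere 1 gives Az²+Bz+C=0 with A=1.0186, B=0.3312, C=-0.0372;  B²−4AC=0.2610;  roots -0.4134, 0.0882;  negative root z = -0.4134
x = -0.0289, y = -0.0798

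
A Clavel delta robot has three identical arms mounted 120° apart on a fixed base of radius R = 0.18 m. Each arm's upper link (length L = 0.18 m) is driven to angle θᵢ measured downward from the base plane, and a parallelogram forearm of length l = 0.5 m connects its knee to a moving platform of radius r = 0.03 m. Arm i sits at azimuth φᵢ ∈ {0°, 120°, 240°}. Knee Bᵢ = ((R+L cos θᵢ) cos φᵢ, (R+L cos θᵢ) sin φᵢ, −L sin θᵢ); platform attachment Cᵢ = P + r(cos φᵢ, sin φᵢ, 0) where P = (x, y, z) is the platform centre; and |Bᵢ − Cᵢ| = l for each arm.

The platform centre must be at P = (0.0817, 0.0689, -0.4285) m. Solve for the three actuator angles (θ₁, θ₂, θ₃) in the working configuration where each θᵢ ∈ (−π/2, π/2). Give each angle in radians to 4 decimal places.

θ₁ = 0.0001, θ₂ = 0.2617, θ₃ = 0.6983

φ1=0.0° → target in arm frame (0.0817, 0.0689)
  A cos θ + B sin θ = C:  0.0683·cos θ + -0.4285·sin θ = 0.0683
  √(A²+B²)=0.4339;  θ1 = -1.4127+1.4128 ≈ 0.0001
arm 2 (φ=120.0°): x'=0.0188, y'=-0.1052
  e−x'=0.1312;  (l²−L²−(e−x')²−y'²−z²)/2L = 0.0159
  γ=atan2(-0.4285,0.1312)=-1.2737;  ψ=arccos(0.0354)=1.5354;  θ2=γ+ψ≈0.2617
φ3=240.0° → target in arm frame (-0.1005, 0.0363)
  e−x'=0.2505;  (l²−L²−(e−x')²−y'²−z²)/2L = -0.0836
  θ3 = atan2(B,A) + arccos(C/0.4964) = 0.6983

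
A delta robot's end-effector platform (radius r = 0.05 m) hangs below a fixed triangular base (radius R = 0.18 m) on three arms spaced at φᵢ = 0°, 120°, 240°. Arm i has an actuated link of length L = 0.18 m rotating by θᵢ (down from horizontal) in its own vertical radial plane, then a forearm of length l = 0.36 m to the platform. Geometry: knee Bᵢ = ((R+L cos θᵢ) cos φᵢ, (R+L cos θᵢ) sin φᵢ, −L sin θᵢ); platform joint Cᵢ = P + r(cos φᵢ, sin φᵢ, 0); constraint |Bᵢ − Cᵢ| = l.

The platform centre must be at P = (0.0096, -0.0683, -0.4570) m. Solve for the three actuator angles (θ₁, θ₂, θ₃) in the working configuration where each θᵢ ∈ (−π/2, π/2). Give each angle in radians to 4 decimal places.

θ₁ = 1.1347, θ₂ = 1.3966, θ₃ = 0.9602

φ1=0.0° → target in arm frame (0.0096, -0.0683)
  A cos θ + B sin θ = C:  0.1204·cos θ + -0.4570·sin θ = -0.3634
  θ1 = atan2(B,A) + arccos(C/0.4726) = 1.1347
φ2=120.0° → target in arm frame (-0.0639, 0.0258)
  e−x'=0.1939;  (l²−L²−(e−x')²−y'²−z²)/2L = -0.4165
  θ2 = atan2(B,A) + arccos(C/0.4965) = 1.3966
rotate P by −φ3: (0.0543, 0.0425, -0.4570)
  e−x'=0.0757;  (l²−L²−(e−x')²−y'²−z²)/2L = -0.3310
  √(A²+B²)=0.4632;  θ3 = -1.4067+2.3669 ≈ 0.9602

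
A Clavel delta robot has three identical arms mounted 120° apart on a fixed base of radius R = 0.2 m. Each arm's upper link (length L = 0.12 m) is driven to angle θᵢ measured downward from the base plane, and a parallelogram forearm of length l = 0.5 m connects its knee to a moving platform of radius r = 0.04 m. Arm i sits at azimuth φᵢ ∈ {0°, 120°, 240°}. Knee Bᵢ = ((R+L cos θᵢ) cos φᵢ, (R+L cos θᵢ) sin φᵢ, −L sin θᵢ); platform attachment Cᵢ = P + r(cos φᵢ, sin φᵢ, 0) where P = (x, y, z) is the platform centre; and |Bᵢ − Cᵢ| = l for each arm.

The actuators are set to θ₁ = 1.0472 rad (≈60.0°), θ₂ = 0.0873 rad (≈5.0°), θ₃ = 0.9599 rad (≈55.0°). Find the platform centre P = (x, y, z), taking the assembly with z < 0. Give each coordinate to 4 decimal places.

(-0.0785, 0.1115, -0.4892)

arm 1 at φ=0.0°: ρ1 = 0.2200;  O1 = (0.2200, 0.0000, -0.1039)
φ2=120.0°: virtual centre (-0.1398, 0.2421, -0.0105), radius l
arm 3 at φ=240.0°: ρ3 = 0.2288;  O3 = (-0.1144, -0.1982, -0.0983)
eliminate P² terms by subtracting sphere 1 from 2 and 3
plane₁₂: -0.7195x+0.4842y+0.1869z = 0.0191
det = 0.6090;  x = -0.0146+0.1306z,  y = 0.0176+-0.1920z
quadratic in z: (1.0539)z²+(0.1398)z+(-0.1838)=0, √Δ=0.8914 → z ∈ {-0.4892, 0.3566}; z = -0.4892 (taking z<0)
x = -0.0785, y = 0.1115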